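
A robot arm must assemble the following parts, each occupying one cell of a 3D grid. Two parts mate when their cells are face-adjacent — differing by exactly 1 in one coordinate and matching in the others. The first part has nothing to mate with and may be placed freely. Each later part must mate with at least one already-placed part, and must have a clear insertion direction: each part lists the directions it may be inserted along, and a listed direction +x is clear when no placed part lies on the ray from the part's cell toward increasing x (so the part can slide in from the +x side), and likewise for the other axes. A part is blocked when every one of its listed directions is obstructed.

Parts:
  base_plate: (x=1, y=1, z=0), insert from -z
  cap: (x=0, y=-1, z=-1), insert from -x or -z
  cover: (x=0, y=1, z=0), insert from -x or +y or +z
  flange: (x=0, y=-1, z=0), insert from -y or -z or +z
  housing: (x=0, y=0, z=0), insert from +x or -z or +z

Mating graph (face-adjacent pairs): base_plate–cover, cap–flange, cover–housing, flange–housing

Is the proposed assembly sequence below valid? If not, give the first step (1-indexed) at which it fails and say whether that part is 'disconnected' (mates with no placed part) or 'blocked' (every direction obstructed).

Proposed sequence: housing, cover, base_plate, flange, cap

Valid

1. housing@(0, 0, 0) [+x clear] — {housing}
2. cover@(0, 1, 0) [-x clear] — {cover, housing}
3. base_plate@(1, 1, 0) [-z clear] — {base_plate, cover, housing}
4. flange@(0, -1, 0) [-y clear] — {base_plate, cover, flange, housing}
5. cap@(0, -1, -1) [-x clear] — {base_plate, cap, cover, flange, housing}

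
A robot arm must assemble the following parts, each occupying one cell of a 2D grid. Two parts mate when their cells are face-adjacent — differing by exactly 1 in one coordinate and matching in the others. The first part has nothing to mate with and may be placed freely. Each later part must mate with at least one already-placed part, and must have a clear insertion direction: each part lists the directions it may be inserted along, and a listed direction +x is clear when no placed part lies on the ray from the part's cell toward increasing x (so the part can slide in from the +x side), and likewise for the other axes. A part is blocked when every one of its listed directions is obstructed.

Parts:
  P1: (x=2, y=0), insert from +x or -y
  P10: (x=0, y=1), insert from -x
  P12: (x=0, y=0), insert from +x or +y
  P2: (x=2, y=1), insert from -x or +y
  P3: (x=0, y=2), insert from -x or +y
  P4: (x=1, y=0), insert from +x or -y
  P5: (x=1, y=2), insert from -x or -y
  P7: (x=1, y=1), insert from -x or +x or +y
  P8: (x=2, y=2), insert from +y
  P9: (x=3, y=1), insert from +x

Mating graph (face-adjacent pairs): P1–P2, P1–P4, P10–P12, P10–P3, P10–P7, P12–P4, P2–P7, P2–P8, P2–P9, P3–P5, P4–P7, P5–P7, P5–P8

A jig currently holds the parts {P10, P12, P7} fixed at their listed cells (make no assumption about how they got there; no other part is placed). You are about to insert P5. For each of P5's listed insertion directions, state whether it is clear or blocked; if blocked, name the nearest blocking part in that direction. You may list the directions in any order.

-x: ray from P5(1, 2) has no placed part ⇒ clear
-y: nearest on ray is P7@(1, 1) ⇒ blocked

-x: clear; -y: blocked by P7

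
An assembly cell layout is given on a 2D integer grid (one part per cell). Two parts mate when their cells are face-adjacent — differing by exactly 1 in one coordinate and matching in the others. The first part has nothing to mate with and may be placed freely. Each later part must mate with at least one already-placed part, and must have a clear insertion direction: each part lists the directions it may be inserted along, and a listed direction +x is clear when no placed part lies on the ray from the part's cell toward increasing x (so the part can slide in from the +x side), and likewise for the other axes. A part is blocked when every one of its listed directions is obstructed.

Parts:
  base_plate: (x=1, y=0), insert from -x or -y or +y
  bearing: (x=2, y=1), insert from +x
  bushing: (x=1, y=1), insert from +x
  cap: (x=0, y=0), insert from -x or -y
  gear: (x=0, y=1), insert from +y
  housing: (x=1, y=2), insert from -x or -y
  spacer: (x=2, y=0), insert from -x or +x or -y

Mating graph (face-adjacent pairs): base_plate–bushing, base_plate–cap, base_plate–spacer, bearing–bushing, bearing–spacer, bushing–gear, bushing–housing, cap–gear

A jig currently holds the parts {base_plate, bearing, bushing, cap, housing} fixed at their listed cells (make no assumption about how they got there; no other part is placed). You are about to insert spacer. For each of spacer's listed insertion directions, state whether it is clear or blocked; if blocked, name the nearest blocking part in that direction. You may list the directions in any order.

-x: nearest on ray is base_plate@(1, 0) ⇒ blocked
+x: ray from spacer(2, 0) has no placed part ⇒ clear
-y: ray from spacer(2, 0) has no placed part ⇒ clear

+x: clear; -x: blocked by base_plate; -y: clear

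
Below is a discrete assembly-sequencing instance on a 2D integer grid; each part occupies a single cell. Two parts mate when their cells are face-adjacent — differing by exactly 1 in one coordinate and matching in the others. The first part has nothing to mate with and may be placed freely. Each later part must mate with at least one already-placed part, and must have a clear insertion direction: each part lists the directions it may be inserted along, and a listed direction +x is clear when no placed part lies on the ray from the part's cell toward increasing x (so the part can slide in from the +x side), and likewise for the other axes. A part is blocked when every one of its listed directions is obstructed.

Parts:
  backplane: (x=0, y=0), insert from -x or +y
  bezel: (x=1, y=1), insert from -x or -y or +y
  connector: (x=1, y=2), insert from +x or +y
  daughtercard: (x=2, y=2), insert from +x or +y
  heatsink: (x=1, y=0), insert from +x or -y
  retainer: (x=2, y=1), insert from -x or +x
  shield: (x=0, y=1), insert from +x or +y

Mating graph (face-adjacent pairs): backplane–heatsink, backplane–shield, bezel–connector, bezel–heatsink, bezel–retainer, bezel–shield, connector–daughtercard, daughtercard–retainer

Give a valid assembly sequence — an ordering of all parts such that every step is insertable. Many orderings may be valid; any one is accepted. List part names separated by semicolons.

1. daughtercard@(2, 2) [+x clear] — {daughtercard}
2. retainer@(2, 1) [-x clear] — {daughtercard, retainer}
3. bezel@(1, 1) [-x clear] — {bezel, daughtercard, retainer}
4. shield@(0, 1) [+y clear] — {bezel, daughtercard, retainer, shield}
5. heatsink@(1, 0) [+x clear] — {bezel, daughtercard, heatsink, retainer, shield}
6. connector@(1, 2) [+y clear] — {bezel, connector, daughtercard, heatsink, retainer, shield}
7. backplane@(0, 0) [-x clear] — {backplane, bezel, connector, daughtercard, heatsink, retainer, shield}

daughtercard; retainer; bezel; shield; heatsink; connector; backplane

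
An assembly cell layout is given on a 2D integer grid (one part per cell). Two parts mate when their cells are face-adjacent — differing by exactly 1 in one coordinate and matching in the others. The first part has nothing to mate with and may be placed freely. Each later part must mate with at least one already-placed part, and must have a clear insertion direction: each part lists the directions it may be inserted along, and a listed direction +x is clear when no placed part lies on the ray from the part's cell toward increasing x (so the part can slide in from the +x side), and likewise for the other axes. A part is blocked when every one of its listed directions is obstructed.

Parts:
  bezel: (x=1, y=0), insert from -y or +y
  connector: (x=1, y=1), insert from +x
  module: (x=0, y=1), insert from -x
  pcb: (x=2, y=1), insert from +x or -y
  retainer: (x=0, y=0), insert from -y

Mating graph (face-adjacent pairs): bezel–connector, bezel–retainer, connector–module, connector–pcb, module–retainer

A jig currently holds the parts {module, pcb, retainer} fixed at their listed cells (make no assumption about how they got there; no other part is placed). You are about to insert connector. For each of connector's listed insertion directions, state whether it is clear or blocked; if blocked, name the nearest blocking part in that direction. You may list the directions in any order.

+x: blocked by pcb

+x: nearest on ray is pcb@(2, 1) ⇒ blocked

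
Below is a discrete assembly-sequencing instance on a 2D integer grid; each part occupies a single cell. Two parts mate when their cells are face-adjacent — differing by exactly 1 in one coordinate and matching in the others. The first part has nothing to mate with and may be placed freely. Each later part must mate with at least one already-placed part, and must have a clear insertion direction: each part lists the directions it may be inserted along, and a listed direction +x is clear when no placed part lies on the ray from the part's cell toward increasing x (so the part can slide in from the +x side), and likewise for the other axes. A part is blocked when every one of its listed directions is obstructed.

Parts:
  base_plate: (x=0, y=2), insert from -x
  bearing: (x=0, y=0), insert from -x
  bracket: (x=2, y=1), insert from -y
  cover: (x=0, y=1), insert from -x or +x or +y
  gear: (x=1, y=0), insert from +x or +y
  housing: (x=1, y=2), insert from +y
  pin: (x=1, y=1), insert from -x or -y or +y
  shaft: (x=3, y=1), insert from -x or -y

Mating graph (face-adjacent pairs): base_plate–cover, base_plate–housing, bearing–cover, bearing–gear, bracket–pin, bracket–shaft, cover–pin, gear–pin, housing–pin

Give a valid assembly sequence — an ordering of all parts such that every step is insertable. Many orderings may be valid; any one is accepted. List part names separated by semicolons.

1. base_plate@(0, 2) [-x clear] — {base_plate}
2. cover@(0, 1) [-x clear] — {base_plate, cover}
3. bearing@(0, 0) [-x clear] — {base_plate, bearing, cover}
4. housing@(1, 2) [+y clear] — {base_plate, bearing, cover, housing}
5. pin@(1, 1) [-y clear] — {base_plate, bearing, cover, housing, pin}
6. bracket@(2, 1) [-y clear] — {base_plate, bearing, bracket, cover, housing, pin}
7. gear@(1, 0) [+x clear] — {base_plate, bearing, bracket, cover, gear, housing, pin}
8. shaft@(3, 1) [-y clear] — {base_plate, bearing, bracket, cover, gear, housing, pin, shaft}

base_plate; cover; bearing; housing; pin; bracket; gear; shaft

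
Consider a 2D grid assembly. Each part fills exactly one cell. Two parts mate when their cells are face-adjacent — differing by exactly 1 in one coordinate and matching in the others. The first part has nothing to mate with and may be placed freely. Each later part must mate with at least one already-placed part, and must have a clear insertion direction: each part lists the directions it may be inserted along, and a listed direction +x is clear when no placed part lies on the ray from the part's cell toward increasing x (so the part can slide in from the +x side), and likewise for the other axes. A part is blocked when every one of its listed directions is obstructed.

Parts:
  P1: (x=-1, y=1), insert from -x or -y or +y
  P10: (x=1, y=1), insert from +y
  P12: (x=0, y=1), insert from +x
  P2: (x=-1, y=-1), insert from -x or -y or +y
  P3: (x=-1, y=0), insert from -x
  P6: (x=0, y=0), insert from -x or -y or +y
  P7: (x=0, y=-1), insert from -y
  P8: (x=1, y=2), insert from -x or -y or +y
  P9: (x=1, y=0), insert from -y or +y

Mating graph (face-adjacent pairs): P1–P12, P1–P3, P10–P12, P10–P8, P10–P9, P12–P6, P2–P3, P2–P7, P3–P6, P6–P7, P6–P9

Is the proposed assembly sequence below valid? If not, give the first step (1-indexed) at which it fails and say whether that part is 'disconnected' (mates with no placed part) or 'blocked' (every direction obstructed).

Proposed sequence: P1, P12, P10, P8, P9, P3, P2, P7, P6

1. P1@(-1, 1) [-x clear] — {P1}
2. P12@(0, 1) [+x clear] — {P1, P12}
3. P10@(1, 1) [+y clear] — {P1, P10, P12}
4. P8@(1, 2) [-x clear] — {P1, P10, P12, P8}
5. P9@(1, 0) [-y clear] — {P1, P10, P12, P8, P9}
6. P3@(-1, 0) [-x clear] — {P1, P10, P12, P3, P8, P9}
7. P2@(-1, -1) [-x clear] — {P1, P10, P12, P2, P3, P8, P9}
8. P7@(0, -1) [-y clear] — {P1, P10, P12, P2, P3, P7, P8, P9}
9. P6@(0, 0) — -x/-y/+y all obstructed ⇒ blocked

Invalid at step 9 (blocked)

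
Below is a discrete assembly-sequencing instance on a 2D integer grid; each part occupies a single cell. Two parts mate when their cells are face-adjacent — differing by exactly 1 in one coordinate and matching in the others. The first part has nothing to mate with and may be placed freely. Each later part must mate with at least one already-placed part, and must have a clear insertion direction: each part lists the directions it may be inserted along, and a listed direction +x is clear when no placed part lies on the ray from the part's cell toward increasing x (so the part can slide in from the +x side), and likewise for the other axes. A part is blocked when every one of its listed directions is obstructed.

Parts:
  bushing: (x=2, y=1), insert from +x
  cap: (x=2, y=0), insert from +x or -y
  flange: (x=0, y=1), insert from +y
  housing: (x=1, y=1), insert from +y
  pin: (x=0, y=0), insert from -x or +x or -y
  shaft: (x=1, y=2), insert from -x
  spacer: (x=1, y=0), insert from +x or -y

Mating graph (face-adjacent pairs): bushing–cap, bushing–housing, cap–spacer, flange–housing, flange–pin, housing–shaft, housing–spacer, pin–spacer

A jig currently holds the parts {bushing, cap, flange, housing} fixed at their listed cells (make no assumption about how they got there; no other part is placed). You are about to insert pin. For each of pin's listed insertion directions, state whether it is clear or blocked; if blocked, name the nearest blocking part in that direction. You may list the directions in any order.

+x: blocked by cap; -x: clear; -y: clear

-x: ray from pin(0, 0) has no placed part ⇒ clear
+x: nearest on ray is cap@(2, 0) ⇒ blocked
-y: ray from pin(0, 0) has no placed part ⇒ clear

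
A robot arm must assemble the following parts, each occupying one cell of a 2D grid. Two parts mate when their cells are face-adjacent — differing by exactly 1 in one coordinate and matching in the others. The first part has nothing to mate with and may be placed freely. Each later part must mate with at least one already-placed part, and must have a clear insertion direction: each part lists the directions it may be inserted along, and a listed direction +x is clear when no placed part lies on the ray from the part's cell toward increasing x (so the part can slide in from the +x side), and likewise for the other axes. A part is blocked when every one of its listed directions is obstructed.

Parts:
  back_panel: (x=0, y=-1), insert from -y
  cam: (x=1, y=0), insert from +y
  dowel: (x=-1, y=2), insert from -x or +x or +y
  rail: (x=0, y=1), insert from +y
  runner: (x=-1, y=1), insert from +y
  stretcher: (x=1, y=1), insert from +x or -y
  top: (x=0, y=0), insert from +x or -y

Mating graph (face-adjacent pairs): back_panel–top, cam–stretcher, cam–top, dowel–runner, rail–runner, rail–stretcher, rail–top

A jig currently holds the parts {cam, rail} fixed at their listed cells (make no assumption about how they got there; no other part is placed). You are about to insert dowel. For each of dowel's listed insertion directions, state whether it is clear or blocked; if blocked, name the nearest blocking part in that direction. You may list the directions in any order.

+x: clear; +y: clear; -x: clear

-x: ray from dowel(-1, 2) has no placed part ⇒ clear
+x: ray from dowel(-1, 2) has no placed part ⇒ clear
+y: ray from dowel(-1, 2) has no placed part ⇒ clear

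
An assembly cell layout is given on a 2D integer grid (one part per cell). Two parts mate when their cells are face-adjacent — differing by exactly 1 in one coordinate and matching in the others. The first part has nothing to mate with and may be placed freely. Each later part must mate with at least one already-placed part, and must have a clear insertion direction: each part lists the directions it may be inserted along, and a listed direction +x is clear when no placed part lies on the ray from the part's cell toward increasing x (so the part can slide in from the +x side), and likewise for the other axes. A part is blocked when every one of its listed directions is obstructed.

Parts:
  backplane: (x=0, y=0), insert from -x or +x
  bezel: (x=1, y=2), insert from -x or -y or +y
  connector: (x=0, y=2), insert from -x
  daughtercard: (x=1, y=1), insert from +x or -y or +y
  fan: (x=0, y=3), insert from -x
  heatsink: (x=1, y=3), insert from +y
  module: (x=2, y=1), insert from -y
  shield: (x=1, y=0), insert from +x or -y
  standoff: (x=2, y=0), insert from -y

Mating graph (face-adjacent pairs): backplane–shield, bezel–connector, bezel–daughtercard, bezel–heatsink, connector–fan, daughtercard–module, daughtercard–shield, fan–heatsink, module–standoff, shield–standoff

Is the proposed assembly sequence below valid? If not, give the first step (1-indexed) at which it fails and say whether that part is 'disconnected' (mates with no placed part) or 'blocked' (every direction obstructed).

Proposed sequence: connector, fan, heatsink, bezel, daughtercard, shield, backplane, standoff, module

1. connector@(0, 2) [-x clear] — {connector}
2. fan@(0, 3) [-x clear] — {connector, fan}
3. heatsink@(1, 3) [+y clear] — {connector, fan, heatsink}
4. bezel@(1, 2) [-y clear] — {bezel, connector, fan, heatsink}
5. daughtercard@(1, 1) [+x clear] — {bezel, connector, daughtercard, fan, heatsink}
6. shield@(1, 0) [+x clear] — {bezel, connector, daughtercard, fan, heatsink, shield}
7. backplane@(0, 0) [-x clear] — {backplane, bezel, connector, daughtercard, fan, heatsink, shield}
8. standoff@(2, 0) [-y clear] — {backplane, bezel, connector, daughtercard, fan, heatsink, shield, standoff}
9. module@(2, 1) — -y all obstructed ⇒ blocked

Invalid at step 9 (blocked)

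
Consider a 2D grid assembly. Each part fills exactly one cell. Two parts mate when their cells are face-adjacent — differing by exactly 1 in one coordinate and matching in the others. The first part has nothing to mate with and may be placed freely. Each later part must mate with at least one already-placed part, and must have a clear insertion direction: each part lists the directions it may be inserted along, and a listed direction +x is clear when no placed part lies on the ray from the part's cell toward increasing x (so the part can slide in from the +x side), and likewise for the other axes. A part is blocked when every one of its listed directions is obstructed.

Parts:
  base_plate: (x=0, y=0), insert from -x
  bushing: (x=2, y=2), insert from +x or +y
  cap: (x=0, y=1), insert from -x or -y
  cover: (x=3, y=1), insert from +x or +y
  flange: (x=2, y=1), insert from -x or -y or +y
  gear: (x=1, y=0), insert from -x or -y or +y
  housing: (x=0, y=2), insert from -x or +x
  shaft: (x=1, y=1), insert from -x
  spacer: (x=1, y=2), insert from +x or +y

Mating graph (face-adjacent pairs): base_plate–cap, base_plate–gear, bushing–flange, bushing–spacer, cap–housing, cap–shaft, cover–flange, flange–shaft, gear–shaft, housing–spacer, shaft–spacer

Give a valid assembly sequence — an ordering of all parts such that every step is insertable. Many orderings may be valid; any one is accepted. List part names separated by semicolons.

1. housing@(0, 2) [-x clear] — {housing}
2. spacer@(1, 2) [+x clear] — {housing, spacer}
3. bushing@(2, 2) [+x clear] — {bushing, housing, spacer}
4. flange@(2, 1) [-x clear] — {bushing, flange, housing, spacer}
5. cover@(3, 1) [+x clear] — {bushing, cover, flange, housing, spacer}
6. shaft@(1, 1) [-x clear] — {bushing, cover, flange, housing, shaft, spacer}
7. cap@(0, 1) [-x clear] — {bushing, cap, cover, flange, housing, shaft, spacer}
8. gear@(1, 0) [-x clear] — {bushing, cap, cover, flange, gear, housing, shaft, spacer}
9. base_plate@(0, 0) [-x clear] — {base_plate, bushing, cap, cover, flange, gear, housing, shaft, spacer}

housing; spacer; bushing; flange; cover; shaft; cap; gear; base_plate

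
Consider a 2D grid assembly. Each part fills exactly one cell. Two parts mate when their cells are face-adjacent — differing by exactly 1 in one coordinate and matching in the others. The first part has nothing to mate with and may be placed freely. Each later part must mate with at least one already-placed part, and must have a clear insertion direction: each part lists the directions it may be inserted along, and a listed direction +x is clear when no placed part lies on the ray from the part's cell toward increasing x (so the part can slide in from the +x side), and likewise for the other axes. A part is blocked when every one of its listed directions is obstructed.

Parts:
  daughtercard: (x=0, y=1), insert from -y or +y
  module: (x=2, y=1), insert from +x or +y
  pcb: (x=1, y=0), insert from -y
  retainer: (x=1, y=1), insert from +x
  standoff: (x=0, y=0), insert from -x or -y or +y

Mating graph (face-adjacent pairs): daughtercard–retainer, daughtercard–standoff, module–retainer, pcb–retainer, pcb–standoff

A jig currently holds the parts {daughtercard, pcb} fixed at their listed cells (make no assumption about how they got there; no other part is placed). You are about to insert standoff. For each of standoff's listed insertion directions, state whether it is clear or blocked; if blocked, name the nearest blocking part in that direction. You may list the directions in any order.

+y: blocked by daughtercard; -x: clear; -y: clear

-x: ray from standoff(0, 0) has no placed part ⇒ clear
-y: ray from standoff(0, 0) has no placed part ⇒ clear
+y: nearest on ray is daughtercard@(0, 1) ⇒ blocked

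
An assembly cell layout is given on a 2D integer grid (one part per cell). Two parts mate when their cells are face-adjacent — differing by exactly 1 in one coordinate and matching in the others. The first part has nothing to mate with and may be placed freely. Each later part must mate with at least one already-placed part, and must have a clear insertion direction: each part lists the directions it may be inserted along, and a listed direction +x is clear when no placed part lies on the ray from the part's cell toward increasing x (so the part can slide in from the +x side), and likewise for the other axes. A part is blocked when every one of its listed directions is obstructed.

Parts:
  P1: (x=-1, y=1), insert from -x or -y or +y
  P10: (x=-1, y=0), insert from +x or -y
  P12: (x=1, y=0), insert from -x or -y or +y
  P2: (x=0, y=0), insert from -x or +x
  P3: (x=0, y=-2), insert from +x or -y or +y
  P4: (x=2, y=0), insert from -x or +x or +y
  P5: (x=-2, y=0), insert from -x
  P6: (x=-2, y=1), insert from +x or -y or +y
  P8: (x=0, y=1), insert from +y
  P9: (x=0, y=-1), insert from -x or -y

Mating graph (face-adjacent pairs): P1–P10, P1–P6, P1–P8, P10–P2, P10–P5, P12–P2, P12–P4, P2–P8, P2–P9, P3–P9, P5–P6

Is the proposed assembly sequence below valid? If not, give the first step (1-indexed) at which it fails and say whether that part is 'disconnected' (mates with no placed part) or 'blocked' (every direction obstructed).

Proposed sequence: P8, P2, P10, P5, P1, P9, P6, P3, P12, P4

Valid

1. P8@(0, 1) [+y clear] — {P8}
2. P2@(0, 0) [-x clear] — {P2, P8}
3. P10@(-1, 0) [-y clear] — {P10, P2, P8}
4. P5@(-2, 0) [-x clear] — {P10, P2, P5, P8}
5. P1@(-1, 1) [-x clear] — {P1, P10, P2, P5, P8}
6. P9@(0, -1) [-x clear] — {P1, P10, P2, P5, P8, P9}
7. P6@(-2, 1) [+y clear] — {P1, P10, P2, P5, P6, P8, P9}
8. P3@(0, -2) [+x clear] — {P1, P10, P2, P3, P5, P6, P8, P9}
9. P12@(1, 0) [-y clear] — {P1, P10, P12, P2, P3, P5, P6, P8, P9}
10. P4@(2, 0) [+x clear] — {P1, P10, P12, P2, P3, P4, P5, P6, P8, P9}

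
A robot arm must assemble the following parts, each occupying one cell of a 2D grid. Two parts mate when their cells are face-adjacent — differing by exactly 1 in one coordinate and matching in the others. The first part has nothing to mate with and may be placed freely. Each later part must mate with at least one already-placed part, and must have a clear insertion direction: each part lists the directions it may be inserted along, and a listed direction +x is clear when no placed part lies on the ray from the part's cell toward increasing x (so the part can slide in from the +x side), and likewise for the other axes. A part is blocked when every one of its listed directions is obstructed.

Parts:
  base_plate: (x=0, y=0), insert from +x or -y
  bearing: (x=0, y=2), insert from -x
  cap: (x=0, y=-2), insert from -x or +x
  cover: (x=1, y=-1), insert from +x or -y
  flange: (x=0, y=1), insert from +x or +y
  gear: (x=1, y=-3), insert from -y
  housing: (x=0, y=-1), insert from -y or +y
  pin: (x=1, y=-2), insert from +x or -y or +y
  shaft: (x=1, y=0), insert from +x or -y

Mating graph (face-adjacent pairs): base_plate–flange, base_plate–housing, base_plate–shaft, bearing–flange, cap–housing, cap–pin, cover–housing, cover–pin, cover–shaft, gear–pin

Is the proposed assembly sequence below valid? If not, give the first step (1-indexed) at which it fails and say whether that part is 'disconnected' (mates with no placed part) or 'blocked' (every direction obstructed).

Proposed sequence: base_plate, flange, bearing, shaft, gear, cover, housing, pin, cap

Invalid at step 5 (disconnected)

1. base_plate@(0, 0) [+x clear] — {base_plate}
2. flange@(0, 1) [+x clear] — {base_plate, flange}
3. bearing@(0, 2) [-x clear] — {base_plate, bearing, flange}
4. shaft@(1, 0) [+x clear] — {base_plate, bearing, flange, shaft}
5. gear@(1, -3) — no placed neighbour ⇒ disconnected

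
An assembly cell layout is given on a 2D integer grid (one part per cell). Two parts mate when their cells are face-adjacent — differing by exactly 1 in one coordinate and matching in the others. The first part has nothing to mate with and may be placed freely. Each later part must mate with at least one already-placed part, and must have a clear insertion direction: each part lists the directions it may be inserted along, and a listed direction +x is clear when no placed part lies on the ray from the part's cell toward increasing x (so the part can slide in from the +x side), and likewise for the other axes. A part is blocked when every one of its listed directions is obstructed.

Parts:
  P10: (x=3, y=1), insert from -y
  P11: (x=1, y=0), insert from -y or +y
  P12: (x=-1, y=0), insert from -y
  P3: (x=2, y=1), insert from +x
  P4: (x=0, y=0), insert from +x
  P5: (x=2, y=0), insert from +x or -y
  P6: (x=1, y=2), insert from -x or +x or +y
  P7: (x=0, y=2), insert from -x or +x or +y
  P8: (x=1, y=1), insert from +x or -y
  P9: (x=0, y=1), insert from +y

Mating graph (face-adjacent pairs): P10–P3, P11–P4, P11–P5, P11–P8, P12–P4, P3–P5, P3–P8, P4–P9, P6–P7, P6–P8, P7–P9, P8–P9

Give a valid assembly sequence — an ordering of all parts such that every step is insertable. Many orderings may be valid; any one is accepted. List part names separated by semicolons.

P4; P12; P11; P5; P8; P3; P6; P10; P9; P7

1. P4@(0, 0) [+x clear] — {P4}
2. P12@(-1, 0) [-y clear] — {P12, P4}
3. P11@(1, 0) [-y clear] — {P11, P12, P4}
4. P5@(2, 0) [+x clear] — {P11, P12, P4, P5}
5. P8@(1, 1) [+x clear] — {P11, P12, P4, P5, P8}
6. P3@(2, 1) [+x clear] — {P11, P12, P3, P4, P5, P8}
7. P6@(1, 2) [-x clear] — {P11, P12, P3, P4, P5, P6, P8}
8. P10@(3, 1) [-y clear] — {P10, P11, P12, P3, P4, P5, P6, P8}
9. P9@(0, 1) [+y clear] — {P10, P11, P12, P3, P4, P5, P6, P8, P9}
10. P7@(0, 2) [-x clear] — {P10, P11, P12, P3, P4, P5, P6, P7, P8, P9}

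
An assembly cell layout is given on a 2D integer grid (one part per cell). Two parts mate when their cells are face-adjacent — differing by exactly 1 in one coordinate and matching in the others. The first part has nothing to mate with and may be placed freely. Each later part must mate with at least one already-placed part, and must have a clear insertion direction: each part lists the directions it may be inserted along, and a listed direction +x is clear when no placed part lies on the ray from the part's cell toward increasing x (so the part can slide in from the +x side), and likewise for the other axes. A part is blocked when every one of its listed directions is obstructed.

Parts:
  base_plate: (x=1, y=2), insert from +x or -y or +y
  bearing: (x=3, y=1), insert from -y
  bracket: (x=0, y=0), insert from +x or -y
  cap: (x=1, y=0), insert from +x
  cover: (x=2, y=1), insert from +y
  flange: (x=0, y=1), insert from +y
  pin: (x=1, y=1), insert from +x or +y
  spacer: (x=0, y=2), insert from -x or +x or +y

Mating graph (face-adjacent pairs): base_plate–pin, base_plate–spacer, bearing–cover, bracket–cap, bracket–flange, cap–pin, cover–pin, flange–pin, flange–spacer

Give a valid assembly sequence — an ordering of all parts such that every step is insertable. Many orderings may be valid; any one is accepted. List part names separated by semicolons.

1. base_plate@(1, 2) [+x clear] — {base_plate}
2. pin@(1, 1) [+x clear] — {base_plate, pin}
3. flange@(0, 1) [+y clear] — {base_plate, flange, pin}
4. cover@(2, 1) [+y clear] — {base_plate, cover, flange, pin}
5. bearing@(3, 1) [-y clear] — {base_plate, bearing, cover, flange, pin}
6. spacer@(0, 2) [-x clear] — {base_plate, bearing, cover, flange, pin, spacer}
7. cap@(1, 0) [+x clear] — {base_plate, bearing, cap, cover, flange, pin, spacer}
8. bracket@(0, 0) [-y clear] — {base_plate, bearing, bracket, cap, cover, flange, pin, spacer}

base_plate; pin; flange; cover; bearing; spacer; cap; bracket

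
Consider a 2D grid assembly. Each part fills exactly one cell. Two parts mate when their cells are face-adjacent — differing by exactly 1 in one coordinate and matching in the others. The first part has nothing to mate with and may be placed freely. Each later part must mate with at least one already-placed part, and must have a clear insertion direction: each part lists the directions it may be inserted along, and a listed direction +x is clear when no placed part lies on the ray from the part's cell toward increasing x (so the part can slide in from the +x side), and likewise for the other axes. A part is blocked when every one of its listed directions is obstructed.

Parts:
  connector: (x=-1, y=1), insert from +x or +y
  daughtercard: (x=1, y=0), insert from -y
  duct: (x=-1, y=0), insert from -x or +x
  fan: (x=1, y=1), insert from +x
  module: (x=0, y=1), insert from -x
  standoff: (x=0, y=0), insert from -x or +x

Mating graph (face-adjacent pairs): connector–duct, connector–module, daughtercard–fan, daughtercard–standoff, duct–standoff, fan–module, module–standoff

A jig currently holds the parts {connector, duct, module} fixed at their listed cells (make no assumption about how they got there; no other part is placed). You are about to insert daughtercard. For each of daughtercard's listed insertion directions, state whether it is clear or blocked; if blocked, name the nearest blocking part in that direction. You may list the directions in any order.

-y: ray from daughtercard(1, 0) has no placed part ⇒ clear

-y: clear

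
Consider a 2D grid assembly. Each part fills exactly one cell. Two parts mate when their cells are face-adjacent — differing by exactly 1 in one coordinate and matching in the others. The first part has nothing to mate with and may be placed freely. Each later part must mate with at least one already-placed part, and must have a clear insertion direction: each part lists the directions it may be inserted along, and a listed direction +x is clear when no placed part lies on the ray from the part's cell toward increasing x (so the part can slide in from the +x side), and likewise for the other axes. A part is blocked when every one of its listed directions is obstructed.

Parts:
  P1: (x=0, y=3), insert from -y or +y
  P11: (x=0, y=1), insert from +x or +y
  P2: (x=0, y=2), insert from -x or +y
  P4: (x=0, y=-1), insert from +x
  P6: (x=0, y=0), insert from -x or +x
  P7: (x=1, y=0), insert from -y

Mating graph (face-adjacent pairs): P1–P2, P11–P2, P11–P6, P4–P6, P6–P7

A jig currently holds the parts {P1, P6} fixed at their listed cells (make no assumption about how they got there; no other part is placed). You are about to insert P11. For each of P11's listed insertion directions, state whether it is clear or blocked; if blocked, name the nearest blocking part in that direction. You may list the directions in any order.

+x: clear; +y: blocked by P1

+x: ray from P11(0, 1) has no placed part ⇒ clear
+y: nearest on ray is P1@(0, 3) ⇒ blocked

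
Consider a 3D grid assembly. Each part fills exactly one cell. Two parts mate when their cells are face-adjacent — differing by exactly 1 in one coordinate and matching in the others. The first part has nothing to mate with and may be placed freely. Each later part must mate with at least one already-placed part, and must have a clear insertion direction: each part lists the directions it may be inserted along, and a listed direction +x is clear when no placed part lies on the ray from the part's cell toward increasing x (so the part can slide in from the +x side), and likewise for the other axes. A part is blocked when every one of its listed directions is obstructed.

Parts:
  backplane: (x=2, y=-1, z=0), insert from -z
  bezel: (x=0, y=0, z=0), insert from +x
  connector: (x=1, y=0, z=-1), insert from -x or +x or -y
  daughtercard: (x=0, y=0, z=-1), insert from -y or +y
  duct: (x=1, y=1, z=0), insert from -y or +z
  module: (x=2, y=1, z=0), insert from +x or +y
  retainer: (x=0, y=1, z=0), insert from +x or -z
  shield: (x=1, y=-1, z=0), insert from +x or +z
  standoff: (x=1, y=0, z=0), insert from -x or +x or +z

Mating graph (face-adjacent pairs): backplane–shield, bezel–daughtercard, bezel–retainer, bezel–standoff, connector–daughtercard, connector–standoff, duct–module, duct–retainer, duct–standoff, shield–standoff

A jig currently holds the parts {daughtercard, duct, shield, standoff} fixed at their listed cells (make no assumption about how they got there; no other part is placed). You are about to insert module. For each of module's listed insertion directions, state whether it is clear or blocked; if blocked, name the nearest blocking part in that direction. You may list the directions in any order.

+x: ray from module(2, 1, 0) has no placed part ⇒ clear
+y: ray from module(2, 1, 0) has no placed part ⇒ clear

+x: clear; +y: clear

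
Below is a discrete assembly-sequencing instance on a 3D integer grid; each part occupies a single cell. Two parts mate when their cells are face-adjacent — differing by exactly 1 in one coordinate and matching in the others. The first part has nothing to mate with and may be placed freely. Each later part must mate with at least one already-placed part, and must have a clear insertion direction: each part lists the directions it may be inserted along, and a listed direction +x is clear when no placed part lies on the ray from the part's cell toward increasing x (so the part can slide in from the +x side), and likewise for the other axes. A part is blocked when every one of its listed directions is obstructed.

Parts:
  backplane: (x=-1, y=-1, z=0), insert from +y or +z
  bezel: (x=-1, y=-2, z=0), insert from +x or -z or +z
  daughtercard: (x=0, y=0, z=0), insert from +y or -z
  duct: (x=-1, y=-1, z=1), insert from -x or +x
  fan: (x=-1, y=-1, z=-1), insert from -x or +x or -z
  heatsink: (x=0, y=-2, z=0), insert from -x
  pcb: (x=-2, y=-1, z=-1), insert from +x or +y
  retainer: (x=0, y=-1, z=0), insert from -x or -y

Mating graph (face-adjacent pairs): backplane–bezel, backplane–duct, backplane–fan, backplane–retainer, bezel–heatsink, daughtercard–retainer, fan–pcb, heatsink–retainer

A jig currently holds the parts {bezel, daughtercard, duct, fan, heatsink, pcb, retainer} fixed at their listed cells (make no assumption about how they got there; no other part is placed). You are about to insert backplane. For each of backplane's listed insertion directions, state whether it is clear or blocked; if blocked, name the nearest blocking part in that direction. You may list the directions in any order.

+y: ray from backplane(-1, -1, 0) has no placed part ⇒ clear
+z: nearest on ray is duct@(-1, -1, 1) ⇒ blocked

+y: clear; +z: blocked by duct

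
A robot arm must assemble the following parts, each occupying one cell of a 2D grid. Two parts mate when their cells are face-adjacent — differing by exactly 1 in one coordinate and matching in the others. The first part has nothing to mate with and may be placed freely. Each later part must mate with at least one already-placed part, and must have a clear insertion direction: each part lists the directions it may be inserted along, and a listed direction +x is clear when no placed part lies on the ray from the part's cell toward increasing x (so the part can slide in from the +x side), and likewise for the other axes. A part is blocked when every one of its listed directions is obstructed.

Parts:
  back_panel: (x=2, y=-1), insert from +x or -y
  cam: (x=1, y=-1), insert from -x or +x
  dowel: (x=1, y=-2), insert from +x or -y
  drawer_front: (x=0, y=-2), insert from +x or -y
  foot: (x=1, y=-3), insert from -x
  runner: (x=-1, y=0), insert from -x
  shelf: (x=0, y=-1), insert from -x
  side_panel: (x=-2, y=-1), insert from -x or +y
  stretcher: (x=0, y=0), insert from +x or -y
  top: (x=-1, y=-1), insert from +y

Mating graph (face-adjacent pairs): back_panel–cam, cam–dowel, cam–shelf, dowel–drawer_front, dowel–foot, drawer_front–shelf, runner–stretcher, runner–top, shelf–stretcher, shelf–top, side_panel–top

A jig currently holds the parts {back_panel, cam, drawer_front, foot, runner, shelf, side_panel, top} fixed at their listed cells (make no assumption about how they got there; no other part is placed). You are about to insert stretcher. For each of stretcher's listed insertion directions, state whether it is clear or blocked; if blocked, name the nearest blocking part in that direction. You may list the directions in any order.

+x: ray from stretcher(0, 0) has no placed part ⇒ clear
-y: nearest on ray is shelf@(0, -1) ⇒ blocked

+x: clear; -y: blocked by shelf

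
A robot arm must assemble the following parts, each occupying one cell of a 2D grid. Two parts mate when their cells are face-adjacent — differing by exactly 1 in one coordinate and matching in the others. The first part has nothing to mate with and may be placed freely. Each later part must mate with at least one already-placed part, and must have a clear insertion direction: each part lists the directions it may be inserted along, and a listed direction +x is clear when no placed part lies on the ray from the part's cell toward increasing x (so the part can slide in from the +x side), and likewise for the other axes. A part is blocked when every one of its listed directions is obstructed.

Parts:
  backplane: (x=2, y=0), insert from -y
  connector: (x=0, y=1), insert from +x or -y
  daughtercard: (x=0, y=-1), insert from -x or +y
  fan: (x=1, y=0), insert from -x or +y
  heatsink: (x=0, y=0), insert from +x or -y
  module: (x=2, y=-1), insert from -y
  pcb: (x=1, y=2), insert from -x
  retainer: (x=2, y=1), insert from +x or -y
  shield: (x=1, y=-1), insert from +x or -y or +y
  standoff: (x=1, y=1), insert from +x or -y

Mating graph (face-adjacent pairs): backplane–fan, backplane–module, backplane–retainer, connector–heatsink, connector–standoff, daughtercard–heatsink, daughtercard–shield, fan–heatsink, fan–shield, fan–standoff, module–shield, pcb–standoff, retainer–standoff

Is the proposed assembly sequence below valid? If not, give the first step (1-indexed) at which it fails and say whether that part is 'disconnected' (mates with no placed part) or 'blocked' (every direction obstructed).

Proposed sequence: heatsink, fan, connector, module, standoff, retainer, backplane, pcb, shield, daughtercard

1. heatsink@(0, 0) [+x clear] — {heatsink}
2. fan@(1, 0) [+y clear] — {fan, heatsink}
3. connector@(0, 1) [+x clear] — {connector, fan, heatsink}
4. module@(2, -1) — no placed neighbour ⇒ disconnected

Invalid at step 4 (disconnected)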